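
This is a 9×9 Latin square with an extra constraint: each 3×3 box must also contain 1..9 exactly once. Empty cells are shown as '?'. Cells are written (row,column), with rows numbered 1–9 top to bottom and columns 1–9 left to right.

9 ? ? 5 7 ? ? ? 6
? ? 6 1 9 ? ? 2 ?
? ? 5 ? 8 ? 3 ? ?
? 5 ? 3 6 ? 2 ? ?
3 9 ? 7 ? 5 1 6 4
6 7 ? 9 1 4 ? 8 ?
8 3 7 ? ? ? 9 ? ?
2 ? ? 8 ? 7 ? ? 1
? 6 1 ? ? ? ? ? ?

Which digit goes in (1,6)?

2

(2,6) = 3: row 2 has {1,2,6,9}; col 6 has {4,5,7}; box has {1,5,7,8,9} → only 3 remains.
(4,6) = 8: row 4 has {2,3,5,6}; col 6 has {3,4,5,7}; box has {1,3,4,5,6,7,9} → only 8 remains.
(5,5) = 2: row 5 has {1,3,4,5,6,7,9}; col 5 has {1,6,7,8,9}; box has {1,3,4,5,6,7,8,9} → only 2 remains.
(6,3) = 2: row 6 has {1,4,6,7,8,9}; col 3 has {1,5,6,7}; box has {3,5,6,7,9} → only 2 remains.
(6,7) = 5: row 6 has {1,2,4,6,7,8,9}; col 7 has {1,2,3,9}; box has {1,2,4,6,8} → only 5 remains.
(6,9) = 3: row 6 has {1,2,4,5,6,7,8,9}; col 9 has {1,4,6}; box has {1,2,4,5,6,8} → only 3 remains.
(8,2) = 4: row 8 has {1,2,7,8}; col 2 has {3,5,6,7,9}; box has {1,2,3,6,7,8} → only 4 remains.
(8,3) = 9: row 8 has {1,2,4,7,8}; col 3 has {1,2,5,6,7}; box has {1,2,3,4,6,7,8} → only 9 remains.
(8,7) = 6: row 8 has {1,2,4,7,8,9}; col 7 has {1,2,3,5,9}; box has {1,9} → only 6 remains.
(9,1) = 5: row 9 has {1,6}; col 1 has {2,3,6,8,9}; box has {1,2,3,4,6,7,8,9} → only 5 remains.
(1,6) = 2: row 1 has {5,6,7,9}; col 6 has {3,4,5,7,8}; box has {1,3,5,7,8,9} → only 2 remains.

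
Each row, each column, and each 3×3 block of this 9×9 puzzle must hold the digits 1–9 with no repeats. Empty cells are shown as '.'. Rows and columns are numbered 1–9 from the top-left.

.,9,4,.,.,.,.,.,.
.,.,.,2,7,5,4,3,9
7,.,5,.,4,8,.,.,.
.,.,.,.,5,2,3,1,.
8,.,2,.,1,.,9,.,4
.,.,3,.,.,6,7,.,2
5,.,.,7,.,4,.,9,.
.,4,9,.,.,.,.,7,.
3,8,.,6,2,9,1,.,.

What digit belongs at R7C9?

6

R5C4 = 3 (sole candidate).
R5C6 = 7 (sole candidate).
R9C3 = 7 (sole candidate).
R9C9 = 5 (sole candidate).
R1C4 = 1 (sole candidate).
R1C6 = 3 (sole candidate).
R3C4 = 9 (sole candidate).
R4C3 = 6 (sole candidate).
R4C9 = 8 (sole candidate).
R5C2 = 5 (sole candidate).
R5C8 = 6 (sole candidate).
R6C2 = 1 (sole candidate).
R6C8 = 5 (sole candidate).
R7C3 = 1 (sole candidate).
R8C6 = 1 (sole candidate).
R9C8 = 4 (sole candidate).
R1C5 = 6 (sole candidate).
R1C9 = 7 (sole candidate).
R2C2 = 6 (sole candidate).
R2C3 = 8 (sole candidate).
R3C8 = 2 (sole candidate).
R4C2 = 7 (sole candidate).
R4C4 = 4 (sole candidate).
R6C4 = 8 (sole candidate).
R6C5 = 9 (sole candidate).
R7C2 = 2 (sole candidate).
R8C1 = 6 (sole candidate).
R8C4 = 5 (sole candidate).
R8C9 = 3 (sole candidate).
R1C1 = 2 (sole candidate).
R1C8 = 8 (sole candidate).
R2C1 = 1 (sole candidate).
R3C2 = 3 (sole candidate).
R3C7 = 6 (sole candidate).
R3C9 = 1 (sole candidate).
R4C1 = 9 (sole candidate).
R6C1 = 4 (sole candidate).
R7C7 = 8 (sole candidate).
R7C9 = 6: row 7 has {1,2,4,5,7,8,9}; col 9 has {1,2,3,4,5,7,8,9}; box has {1,3,4,5,7,8,9} → only 6 remains.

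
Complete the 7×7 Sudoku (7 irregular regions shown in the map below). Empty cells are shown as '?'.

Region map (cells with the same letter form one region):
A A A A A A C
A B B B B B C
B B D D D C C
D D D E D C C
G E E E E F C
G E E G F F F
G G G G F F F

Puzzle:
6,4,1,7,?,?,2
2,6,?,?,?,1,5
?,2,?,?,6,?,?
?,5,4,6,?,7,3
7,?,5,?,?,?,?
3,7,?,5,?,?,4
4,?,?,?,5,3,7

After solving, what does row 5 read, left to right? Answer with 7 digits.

row 1, column 5 = 3 (sole candidate).
row 1, column 6 = 5 (sole candidate).
row 3, column 1 = 5 (sole candidate).
row 3, column 6 = 4 (sole candidate).
row 3, column 7 = 1 (sole candidate).
row 4, column 1 = 1 (sole candidate).
row 4, column 5 = 2 (sole candidate).
row 5, column 7 = 6: row 5 has {5,7}; col 7 has {1,2,3,4,5,7}; region has {1,2,3,4,5,7} → only 6 remains.
row 6, column 3 = 2 (sole candidate).
row 6, column 5 = 1 (sole candidate).
row 6, column 6 = 6 (sole candidate).
row 7, column 2 = 1 (sole candidate).
row 7, column 3 = 6 (sole candidate).
row 7, column 4 = 2 (sole candidate).
row 3, column 4 = 3 (sole candidate).
row 5, column 2 = 3: row 5 has {5,6,7}; col 2 has {1,2,4,5,6,7}; region has {2,5,6,7} → only 3 remains.
row 5, column 5 = 4: row 5 has {3,5,6,7}; col 5 has {1,2,3,5,6}; region has {2,3,5,6,7} → only 4 remains.
row 5, column 6 = 2: row 5 has {3,4,5,6,7}; col 6 has {1,3,4,5,6,7}; region has {1,3,4,5,6,7} → only 2 remains.
row 2, column 4 = 4 (sole candidate).
row 2, column 5 = 7 (sole candidate).
row 3, column 3 = 7 (sole candidate).
row 5, column 4 = 1: row 5 has {2,3,4,5,6,7}; col 4 has {2,3,4,5,6,7}; region has {2,3,4,5,6,7} → only 1 remains.

7351426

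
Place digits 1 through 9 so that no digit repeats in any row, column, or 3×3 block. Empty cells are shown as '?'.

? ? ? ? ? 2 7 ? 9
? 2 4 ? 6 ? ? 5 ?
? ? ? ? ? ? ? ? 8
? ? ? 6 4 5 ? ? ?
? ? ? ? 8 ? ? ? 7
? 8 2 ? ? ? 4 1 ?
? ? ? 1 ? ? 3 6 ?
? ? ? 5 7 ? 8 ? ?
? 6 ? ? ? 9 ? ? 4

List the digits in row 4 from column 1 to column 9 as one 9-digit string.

row 2, column 7 = 1: row 2 has {2,4,5,6}; col 7 has {3,4,7,8}; box has {5,7,8,9} → only 1 remains.
row 2, column 9 = 3: row 2 has {1,2,4,5,6}; col 9 has {4,7,8,9}; box has {1,5,7,8,9} → only 3 remains.
row 4, column 9 = 2: row 4 has {4,5,6}; col 9 has {3,4,7,8,9}; box has {1,4,7} → only 2 remains.
row 7, column 5 = 2: row 7 has {1,3,6}; col 5 has {4,6,7,8}; box has {1,5,7,9} → only 2 remains.
row 7, column 9 = 5: row 7 has {1,2,3,6}; col 9 has {2,3,4,7,8,9}; box has {3,4,6,8} → only 5 remains.
row 8, column 9 = 1: row 8 has {5,7,8}; col 9 has {2,3,4,5,7,8,9}; box has {3,4,5,6,8} → only 1 remains.
row 9, column 5 = 3: row 9 has {4,6,9}; col 5 has {2,4,6,7,8}; box has {1,2,5,7,9} → only 3 remains.
row 9, column 7 = 2: row 9 has {3,4,6,9}; col 7 has {1,3,4,7,8}; box has {1,3,4,5,6,8} → only 2 remains.
row 9, column 8 = 7: row 9 has {2,3,4,6,9}; col 8 has {1,5,6}; box has {1,2,3,4,5,6,8} → only 7 remains.
row 1, column 8 = 4: row 1 has {2,7,9}; col 8 has {1,5,6,7}; box has {1,3,5,7,8,9} → only 4 remains.
row 3, column 7 = 6: row 3 has {8}; col 7 has {1,2,3,4,7,8}; box has {1,3,4,5,7,8,9} → only 6 remains.
row 3, column 8 = 2: row 3 has {6,8}; col 8 has {1,4,5,6,7}; box has {1,3,4,5,6,7,8,9} → only 2 remains.
row 4, column 7 = 9: row 4 has {2,4,5,6}; col 7 has {1,2,3,4,6,7,8}; box has {1,2,4,7} → only 9 remains.
row 5, column 7 = 5: row 5 has {7,8}; col 7 has {1,2,3,4,6,7,8,9}; box has {1,2,4,7,9} → only 5 remains.
row 5, column 8 = 3: row 5 has {5,7,8}; col 8 has {1,2,4,5,6,7}; box has {1,2,4,5,7,9} → only 3 remains.
row 6, column 5 = 9: row 6 has {1,2,4,8}; col 5 has {2,3,4,6,7,8}; box has {4,5,6,8} → only 9 remains.
row 6, column 9 = 6: row 6 has {1,2,4,8,9}; col 9 has {1,2,3,4,5,7,8,9}; box has {1,2,3,4,5,7,9} → only 6 remains.
row 8, column 8 = 9: row 8 has {1,5,7,8}; col 8 has {1,2,3,4,5,6,7}; box has {1,2,3,4,5,6,7,8} → only 9 remains.
row 9, column 4 = 8: row 9 has {2,3,4,6,7,9}; col 4 has {1,5,6}; box has {1,2,3,5,7,9} → only 8 remains.
row 1, column 4 = 3: row 1 has {2,4,7,9}; col 4 has {1,5,6,8}; box has {2,6} → only 3 remains.
row 4, column 8 = 8: row 4 has {2,4,5,6,9}; col 8 has {1,2,3,4,5,6,7,9}; box has {1,2,3,4,5,6,7,9} → only 8 remains.
row 5, column 4 = 2: row 5 has {3,5,7,8}; col 4 has {1,3,5,6,8}; box has {4,5,6,8,9} → only 2 remains.
row 5, column 6 = 1: row 5 has {2,3,5,7,8}; col 6 has {2,5,9}; box has {2,4,5,6,8,9} → only 1 remains.
row 6, column 4 = 7: row 6 has {1,2,4,6,8,9}; col 4 has {1,2,3,5,6,8}; box has {1,2,4,5,6,8,9} → only 7 remains.
row 6, column 6 = 3: row 6 has {1,2,4,6,7,8,9}; col 6 has {1,2,5,9}; box has {1,2,4,5,6,7,8,9} → only 3 remains.
row 7, column 6 = 4: row 7 has {1,2,3,5,6}; col 6 has {1,2,3,5,9}; box has {1,2,3,5,7,8,9} → only 4 remains.
row 8, column 3 = 3: row 8 has {1,5,7,8,9}; col 3 has {2,4}; box has {6} → only 3 remains.
row 8, column 6 = 6: row 8 has {1,3,5,7,8,9}; col 6 has {1,2,3,4,5,9}; box has {1,2,3,4,5,7,8,9} → only 6 remains.
row 2, column 4 = 9: row 2 has {1,2,3,4,5,6}; col 4 has {1,2,3,5,6,7,8}; box has {2,3,6} → only 9 remains.
row 3, column 4 = 4: row 3 has {2,6,8}; col 4 has {1,2,3,5,6,7,8,9}; box has {2,3,6,9} → only 4 remains.
row 3, column 6 = 7: row 3 has {2,4,6,8}; col 6 has {1,2,3,4,5,6,9}; box has {2,3,4,6,9} → only 7 remains.
row 6, column 1 = 5: row 6 has {1,2,3,4,6,7,8,9}; col 1 has {}; box has {2,8} → only 5 remains.
row 8, column 2 = 4: row 8 has {1,3,5,6,7,8,9}; col 2 has {2,6,8}; box has {3,6} → only 4 remains.
row 9, column 1 = 1: row 9 has {2,3,4,6,7,8,9}; col 1 has {5}; box has {3,4,6} → only 1 remains.
row 9, column 3 = 5: row 9 has {1,2,3,4,6,7,8,9}; col 3 has {2,3,4}; box has {1,3,4,6} → only 5 remains.
row 2, column 6 = 8: row 2 has {1,2,3,4,5,6,9}; col 6 has {1,2,3,4,5,6,7,9}; box has {2,3,4,6,7,9} → only 8 remains.
row 5, column 2 = 9: row 5 has {1,2,3,5,7,8}; col 2 has {2,4,6,8}; box has {2,5,8} → only 9 remains.
row 5, column 3 = 6: row 5 has {1,2,3,5,7,8,9}; col 3 has {2,3,4,5}; box has {2,5,8,9} → only 6 remains.
row 7, column 2 = 7: row 7 has {1,2,3,4,5,6}; col 2 has {2,4,6,8,9}; box has {1,3,4,5,6} → only 7 remains.
row 8, column 1 = 2: row 8 has {1,3,4,5,6,7,8,9}; col 1 has {1,5}; box has {1,3,4,5,6,7} → only 2 remains.
row 2, column 1 = 7: row 2 has {1,2,3,4,5,6,8,9}; col 1 has {1,2,5}; box has {2,4} → only 7 remains.
row 4, column 1 = 3: row 4 has {2,4,5,6,8,9}; col 1 has {1,2,5,7}; box has {2,5,6,8,9} → only 3 remains.
row 4, column 2 = 1: row 4 has {2,3,4,5,6,8,9}; col 2 has {2,4,6,7,8,9}; box has {2,3,5,6,8,9} → only 1 remains.
row 4, column 3 = 7: row 4 has {1,2,3,4,5,6,8,9}; col 3 has {2,3,4,5,6}; box has {1,2,3,5,6,8,9} → only 7 remains.

317645982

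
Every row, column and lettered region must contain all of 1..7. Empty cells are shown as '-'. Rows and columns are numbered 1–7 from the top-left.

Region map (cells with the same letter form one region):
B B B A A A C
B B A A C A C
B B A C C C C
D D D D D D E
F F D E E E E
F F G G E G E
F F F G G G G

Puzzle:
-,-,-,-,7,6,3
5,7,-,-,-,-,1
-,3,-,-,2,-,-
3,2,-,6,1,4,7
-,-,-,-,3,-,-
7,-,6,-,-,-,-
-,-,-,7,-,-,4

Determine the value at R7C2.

R4C3 = 5: row 4 has {1,2,3,4,6,7}; col 3 has {6}; region has {1,2,3,4,6} → only 5 remains.
R5C3 = 7: row 5 has {3}; col 3 has {5,6}; region has {1,2,3,4,5,6} → only 7 remains.
R7C5 = 5: row 7 has {4,7}; col 5 has {1,2,3,7}; region has {4,6,7} → only 5 remains.
R6C5 = 4: row 6 has {6,7}; col 5 has {1,2,3,5,7}; region has {3,7} → only 4 remains.
R2C5 = 6: row 2 has {1,5,7}; col 5 has {1,2,3,4,5,7}; region has {1,2,3} → only 6 remains.
R3C7 = 5: row 3 has {2,3}; col 7 has {1,3,4,7}; region has {1,2,3,6} → only 5 remains.
R6C7 = 2: row 6 has {4,6,7}; col 7 has {1,3,4,5,7}; region has {3,4,7} → only 2 remains.
R3C4 = 4: row 3 has {2,3,5}; col 4 has {6,7}; region has {1,2,3,5,6} → only 4 remains.
R3C6 = 7: row 3 has {2,3,4,5}; col 6 has {4,6}; region has {1,2,3,4,5,6} → only 7 remains.
R5C7 = 6: row 5 has {3,7}; col 7 has {1,2,3,4,5,7}; region has {2,3,4,7} → only 6 remains.
R3C3 = 1: row 3 has {2,3,4,5,7}; col 3 has {5,6,7}; region has {6,7} → only 1 remains.
R3C1 = 6: row 3 has {1,2,3,4,5,7}; col 1 has {3,5,7}; region has {3,5,7} → only 6 remains.
R1C4 = 5: in row 1, 5 can only go here (every other open cell in that row sees a 5).
R5C4 = 1: row 5 has {3,6,7}; col 4 has {4,5,6,7}; region has {2,3,4,6,7} → only 1 remains.
R5C6 = 5: row 5 has {1,3,6,7}; col 6 has {4,6,7}; region has {1,2,3,4,6,7} → only 5 remains.
R6C4 = 3: row 6 has {2,4,6,7}; col 4 has {1,4,5,6,7}; region has {4,5,6,7} → only 3 remains.
R6C6 = 1: row 6 has {2,3,4,6,7}; col 6 has {4,5,6,7}; region has {3,4,5,6,7} → only 1 remains.
R7C6 = 2: row 7 has {4,5,7}; col 6 has {1,4,5,6,7}; region has {1,3,4,5,6,7} → only 2 remains.
R2C4 = 2: row 2 has {1,5,6,7}; col 4 has {1,3,4,5,6,7}; region has {1,5,6,7} → only 2 remains.
R2C6 = 3: row 2 has {1,2,5,6,7}; col 6 has {1,2,4,5,6,7}; region has {1,2,5,6,7} → only 3 remains.
R5C2 = 4: row 5 has {1,3,5,6,7}; col 2 has {2,3,7}; region has {7} → only 4 remains.
R6C2 = 5: row 6 has {1,2,3,4,6,7}; col 2 has {2,3,4,7}; region has {4,7} → only 5 remains.
R7C1 = 1: row 7 has {2,4,5,7}; col 1 has {3,5,6,7}; region has {4,5,7} → only 1 remains.
R7C2 = 6: row 7 has {1,2,4,5,7}; col 2 has {2,3,4,5,7}; region has {1,4,5,7} → only 6 remains.

6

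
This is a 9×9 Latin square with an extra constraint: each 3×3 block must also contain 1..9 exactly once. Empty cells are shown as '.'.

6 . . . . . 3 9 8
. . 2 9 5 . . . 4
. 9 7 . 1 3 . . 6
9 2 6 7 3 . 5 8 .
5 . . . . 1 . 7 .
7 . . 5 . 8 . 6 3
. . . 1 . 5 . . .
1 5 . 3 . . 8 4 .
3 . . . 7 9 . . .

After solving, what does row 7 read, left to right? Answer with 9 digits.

row 2, column 1 = 8: row 2 has {2,4,5,9}; col 1 has {1,3,5,6,7,9}; box has {2,6,7,9} → only 8 remains.
row 2, column 8 = 1: row 2 has {2,4,5,8,9}; col 8 has {4,6,7,8,9}; box has {3,4,6,8,9} → only 1 remains.
row 3, column 1 = 4: row 3 has {1,3,6,7,9}; col 1 has {1,3,5,6,7,8,9}; box has {2,6,7,8,9} → only 4 remains.
row 3, column 7 = 2: row 3 has {1,3,4,6,7,9}; col 7 has {3,5,8}; box has {1,3,4,6,8,9} → only 2 remains.
row 3, column 8 = 5: row 3 has {1,2,3,4,6,7,9}; col 8 has {1,4,6,7,8,9}; box has {1,2,3,4,6,8,9} → only 5 remains.
row 4, column 6 = 4: row 4 has {2,3,5,6,7,8,9}; col 6 has {1,3,5,8,9}; box has {1,3,5,7,8} → only 4 remains.
row 4, column 9 = 1: row 4 has {2,3,4,5,6,7,8,9}; col 9 has {3,4,6,8}; box has {3,5,6,7,8} → only 1 remains.
row 7, column 1 = 2: row 7 has {1,5}; col 1 has {1,3,4,5,6,7,8,9}; box has {1,3,5} → only 2 remains.
row 7, column 8 = 3: row 7 has {1,2,5}; col 8 has {1,4,5,6,7,8,9}; box has {4,8} → only 3 remains.
row 8, column 3 = 9: row 8 has {1,3,4,5,8}; col 3 has {2,6,7}; box has {1,2,3,5} → only 9 remains.
row 9, column 8 = 2: row 9 has {3,7,9}; col 8 has {1,3,4,5,6,7,8,9}; box has {3,4,8} → only 2 remains.
row 9, column 9 = 5: row 9 has {2,3,7,9}; col 9 has {1,3,4,6,8}; box has {2,3,4,8} → only 5 remains.
row 1, column 2 = 1: row 1 has {3,6,8,9}; col 2 has {2,5,9}; box has {2,4,6,7,8,9} → only 1 remains.
row 1, column 3 = 5: row 1 has {1,3,6,8,9}; col 3 has {2,6,7,9}; box has {1,2,4,6,7,8,9} → only 5 remains.
row 2, column 2 = 3: row 2 has {1,2,4,5,8,9}; col 2 has {1,2,5,9}; box has {1,2,4,5,6,7,8,9} → only 3 remains.
row 2, column 7 = 7: row 2 has {1,2,3,4,5,8,9}; col 7 has {2,3,5,8}; box has {1,2,3,4,5,6,8,9} → only 7 remains.
row 3, column 4 = 8: row 3 has {1,2,3,4,5,6,7,9}; col 4 has {1,3,5,7,9}; box has {1,3,5,9} → only 8 remains.
row 6, column 2 = 4: row 6 has {3,5,6,7,8}; col 2 has {1,2,3,5,9}; box has {2,5,6,7,9} → only 4 remains.
row 6, column 3 = 1: row 6 has {3,4,5,6,7,8}; col 3 has {2,5,6,7,9}; box has {2,4,5,6,7,9} → only 1 remains.
row 6, column 7 = 9: row 6 has {1,3,4,5,6,7,8}; col 7 has {2,3,5,7,8}; box has {1,3,5,6,7,8} → only 9 remains.
row 7, column 7 = 6: row 7 has {1,2,3,5}; col 7 has {2,3,5,7,8,9}; box has {2,3,4,5,8} → only 6 remains.
row 8, column 9 = 7: row 8 has {1,3,4,5,8,9}; col 9 has {1,3,4,5,6,8}; box has {2,3,4,5,6,8} → only 7 remains.
row 9, column 7 = 1: row 9 has {2,3,5,7,9}; col 7 has {2,3,5,6,7,8,9}; box has {2,3,4,5,6,7,8} → only 1 remains.
row 2, column 6 = 6: row 2 has {1,2,3,4,5,7,8,9}; col 6 has {1,3,4,5,8,9}; box has {1,3,5,8,9} → only 6 remains.
row 5, column 2 = 8: row 5 has {1,5,7}; col 2 has {1,2,3,4,5,9}; box has {1,2,4,5,6,7,9} → only 8 remains.
row 5, column 3 = 3: row 5 has {1,5,7,8}; col 3 has {1,2,5,6,7,9}; box has {1,2,4,5,6,7,8,9} → only 3 remains.
row 5, column 7 = 4: row 5 has {1,3,5,7,8}; col 7 has {1,2,3,5,6,7,8,9}; box has {1,3,5,6,7,8,9} → only 4 remains.
row 5, column 9 = 2: row 5 has {1,3,4,5,7,8}; col 9 has {1,3,4,5,6,7,8}; box has {1,3,4,5,6,7,8,9} → only 2 remains.
row 6, column 5 = 2: row 6 has {1,3,4,5,6,7,8,9}; col 5 has {1,3,5,7}; box has {1,3,4,5,7,8} → only 2 remains.
row 7, column 2 = 7: row 7 has {1,2,3,5,6}; col 2 has {1,2,3,4,5,8,9}; box has {1,2,3,5,9} → only 7 remains.
row 7, column 9 = 9: row 7 has {1,2,3,5,6,7}; col 9 has {1,2,3,4,5,6,7,8}; box has {1,2,3,4,5,6,7,8} → only 9 remains.
row 8, column 5 = 6: row 8 has {1,3,4,5,7,8,9}; col 5 has {1,2,3,5,7}; box has {1,3,5,7,9} → only 6 remains.
row 8, column 6 = 2: row 8 has {1,3,4,5,6,7,8,9}; col 6 has {1,3,4,5,6,8,9}; box has {1,3,5,6,7,9} → only 2 remains.
row 9, column 2 = 6: row 9 has {1,2,3,5,7,9}; col 2 has {1,2,3,4,5,7,8,9}; box has {1,2,3,5,7,9} → only 6 remains.
row 9, column 4 = 4: row 9 has {1,2,3,5,6,7,9}; col 4 has {1,3,5,7,8,9}; box has {1,2,3,5,6,7,9} → only 4 remains.
row 1, column 4 = 2: row 1 has {1,3,5,6,8,9}; col 4 has {1,3,4,5,7,8,9}; box has {1,3,5,6,8,9} → only 2 remains.
row 1, column 5 = 4: row 1 has {1,2,3,5,6,8,9}; col 5 has {1,2,3,5,6,7}; box has {1,2,3,5,6,8,9} → only 4 remains.
row 1, column 6 = 7: row 1 has {1,2,3,4,5,6,8,9}; col 6 has {1,2,3,4,5,6,8,9}; box has {1,2,3,4,5,6,8,9} → only 7 remains.
row 5, column 4 = 6: row 5 has {1,2,3,4,5,7,8}; col 4 has {1,2,3,4,5,7,8,9}; box has {1,2,3,4,5,7,8} → only 6 remains.
row 5, column 5 = 9: row 5 has {1,2,3,4,5,6,7,8}; col 5 has {1,2,3,4,5,6,7}; box has {1,2,3,4,5,6,7,8} → only 9 remains.
row 7, column 5 = 8: row 7 has {1,2,3,5,6,7,9}; col 5 has {1,2,3,4,5,6,7,9}; box has {1,2,3,4,5,6,7,9} → only 8 remains.
row 9, column 3 = 8: row 9 has {1,2,3,4,5,6,7,9}; col 3 has {1,2,3,5,6,7,9}; box has {1,2,3,5,6,7,9} → only 8 remains.
row 7, column 3 = 4: row 7 has {1,2,3,5,6,7,8,9}; col 3 has {1,2,3,5,6,7,8,9}; box has {1,2,3,5,6,7,8,9} → only 4 remains.

274185639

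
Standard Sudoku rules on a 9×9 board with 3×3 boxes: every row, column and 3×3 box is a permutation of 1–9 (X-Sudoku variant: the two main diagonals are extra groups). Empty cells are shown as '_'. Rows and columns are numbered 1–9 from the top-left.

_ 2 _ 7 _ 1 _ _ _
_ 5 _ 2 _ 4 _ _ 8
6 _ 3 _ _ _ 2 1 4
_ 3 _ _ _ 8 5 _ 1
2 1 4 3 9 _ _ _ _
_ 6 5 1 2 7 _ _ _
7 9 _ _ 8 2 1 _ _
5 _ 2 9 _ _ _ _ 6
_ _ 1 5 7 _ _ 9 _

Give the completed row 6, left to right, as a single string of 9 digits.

row 3, column 4 = 8 (sole candidate).
row 3, column 5 = 5 (sole candidate).
row 3, column 6 = 9 (sole candidate).
row 4, column 1 = 9 (sole candidate).
row 4, column 3 = 7 (sole candidate).
row 5, column 9 = 7 (sole candidate).
row 6, column 1 = 8: row 6 has {1,2,5,6,7}; col 1 has {2,5,6,7,9}; box has {1,2,3,4,5,6,7,9} → only 8 remains.
row 7, column 3 = 6 (sole candidate).
row 7, column 4 = 4 (sole candidate).
row 8, column 2 = 4 (sole candidate).
row 8, column 6 = 3 (sole candidate).
row 8, column 8 = 8 (sole candidate).
row 9, column 1 = 3 (sole candidate).
row 9, column 2 = 8 (sole candidate).
row 9, column 6 = 6 (sole candidate).
row 9, column 7 = 4 (sole candidate).
row 9, column 9 = 2 (sole candidate).
row 1, column 1 = 4 (sole candidate).
row 1, column 9 = 5 (sole candidate).
row 2, column 1 = 1 (sole candidate).
row 2, column 3 = 9 (sole candidate).
row 2, column 8 = 7 (sole candidate).
row 3, column 2 = 7 (sole candidate).
row 4, column 4 = 6 (sole candidate).
row 4, column 5 = 4 (sole candidate).
row 4, column 8 = 2 (sole candidate).
row 5, column 6 = 5 (sole candidate).
row 5, column 8 = 6 (sole candidate).
row 7, column 9 = 3 (sole candidate).
row 8, column 5 = 1 (sole candidate).
row 8, column 7 = 7 (sole candidate).
row 1, column 3 = 8 (sole candidate).
row 1, column 8 = 3 (sole candidate).
row 2, column 7 = 6 (sole candidate).
row 5, column 7 = 8 (sole candidate).
row 6, column 8 = 4: row 6 has {1,2,5,6,7,8}; col 8 has {1,2,3,6,7,8,9}; box has {1,2,5,6,7,8} → only 4 remains.
row 6, column 9 = 9: row 6 has {1,2,4,5,6,7,8}; col 9 has {1,2,3,4,5,6,7,8}; box has {1,2,4,5,6,7,8} → only 9 remains.
row 7, column 8 = 5 (sole candidate).
row 1, column 5 = 6 (sole candidate).
row 1, column 7 = 9 (sole candidate).
row 2, column 5 = 3 (sole candidate).
row 6, column 7 = 3: row 6 has {1,2,4,5,6,7,8,9}; col 7 has {1,2,4,5,6,7,8,9}; box has {1,2,4,5,6,7,8,9} → only 3 remains.

865127349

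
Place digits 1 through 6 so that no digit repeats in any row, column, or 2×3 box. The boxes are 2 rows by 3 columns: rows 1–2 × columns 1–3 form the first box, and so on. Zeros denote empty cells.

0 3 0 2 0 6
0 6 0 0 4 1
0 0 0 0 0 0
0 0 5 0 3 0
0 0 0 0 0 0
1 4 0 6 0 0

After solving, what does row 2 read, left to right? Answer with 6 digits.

r1c5 = 5 (sole candidate).
r2c3 = 2: row 2 has {1,4,6}; col 3 has {5}; box has {3,6} → only 2 remains.
r2c4 = 3: row 2 has {1,2,4,6}; col 4 has {2,6}; box has {1,2,4,5,6} → only 3 remains.
r6c3 = 3 (sole candidate).
r6c5 = 2 (sole candidate).
r6c6 = 5 (sole candidate).
r1c1 = 4 (sole candidate).
r1c3 = 1 (sole candidate).
r2c1 = 5: row 2 has {1,2,3,4,6}; col 1 has {1,4}; box has {1,2,3,4,6} → only 5 remains.

562341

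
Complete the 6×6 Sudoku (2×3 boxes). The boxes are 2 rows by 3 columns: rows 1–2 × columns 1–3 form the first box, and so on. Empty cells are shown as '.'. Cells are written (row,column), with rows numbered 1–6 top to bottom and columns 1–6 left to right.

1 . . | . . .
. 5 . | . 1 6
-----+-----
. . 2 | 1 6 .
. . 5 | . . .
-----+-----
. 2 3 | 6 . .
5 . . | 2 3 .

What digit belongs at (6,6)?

4

(2,3) = 4 (sole candidate).
(2,4) = 3 (sole candidate).
(4,4) = 4 (sole candidate).
(4,5) = 2 (sole candidate).
(4,6) = 3 (sole candidate).
(5,1) = 4 (sole candidate).
(5,5) = 5 (sole candidate).
(5,6) = 1 (sole candidate).
(6,6) = 4: row 6 has {2,3,5}; col 6 has {1,3,6}; box has {1,2,3,5,6} → only 4 remains.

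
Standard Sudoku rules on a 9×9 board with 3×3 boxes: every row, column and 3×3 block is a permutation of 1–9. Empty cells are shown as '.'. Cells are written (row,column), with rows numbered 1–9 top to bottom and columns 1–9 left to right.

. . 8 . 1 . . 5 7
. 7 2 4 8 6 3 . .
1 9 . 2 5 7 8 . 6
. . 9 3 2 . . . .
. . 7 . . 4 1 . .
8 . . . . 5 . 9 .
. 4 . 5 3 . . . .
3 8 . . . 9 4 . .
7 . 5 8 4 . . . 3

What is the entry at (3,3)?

(1,4) = 9: row 1 has {1,5,7,8}; col 4 has {2,3,4,5,8}; box has {1,2,4,5,6,7,8} → only 9 remains.
(1,6) = 3: row 1 has {1,5,7,8,9}; col 6 has {4,5,6,7,9}; box has {1,2,4,5,6,7,8,9} → only 3 remains.
(1,7) = 2: row 1 has {1,3,5,7,8,9}; col 7 has {1,3,4,8}; box has {3,5,6,7,8} → only 2 remains.
(2,1) = 5: row 2 has {2,3,4,6,7,8}; col 1 has {1,3,7,8}; box has {1,2,7,8,9} → only 5 remains.
(2,8) = 1: row 2 has {2,3,4,5,6,7,8}; col 8 has {5,9}; box has {2,3,5,6,7,8} → only 1 remains.
(2,9) = 9: row 2 has {1,2,3,4,5,6,7,8}; col 9 has {3,6,7}; box has {1,2,3,5,6,7,8} → only 9 remains.
(3,8) = 4: row 3 has {1,2,5,6,7,8,9}; col 8 has {1,5,9}; box has {1,2,3,5,6,7,8,9} → only 4 remains.
(5,4) = 6: row 5 has {1,4,7}; col 4 has {2,3,4,5,8,9}; box has {2,3,4,5} → only 6 remains.
(5,5) = 9: row 5 has {1,4,6,7}; col 5 has {1,2,3,4,5,8}; box has {2,3,4,5,6} → only 9 remains.
(6,5) = 7: row 6 has {5,8,9}; col 5 has {1,2,3,4,5,8,9}; box has {2,3,4,5,6,9} → only 7 remains.
(6,7) = 6: row 6 has {5,7,8,9}; col 7 has {1,2,3,4,8}; box has {1,9} → only 6 remains.
(8,5) = 6: row 8 has {3,4,8,9}; col 5 has {1,2,3,4,5,7,8,9}; box has {3,4,5,8,9} → only 6 remains.
(9,7) = 9: row 9 has {3,4,5,7,8}; col 7 has {1,2,3,4,6,8}; box has {3,4} → only 9 remains.
(1,2) = 6: row 1 has {1,2,3,5,7,8,9}; col 2 has {4,7,8,9}; box has {1,2,5,7,8,9} → only 6 remains.
(3,3) = 3: row 3 has {1,2,4,5,6,7,8,9}; col 3 has {2,5,7,8,9}; box has {1,2,5,6,7,8,9} → only 3 remains.

3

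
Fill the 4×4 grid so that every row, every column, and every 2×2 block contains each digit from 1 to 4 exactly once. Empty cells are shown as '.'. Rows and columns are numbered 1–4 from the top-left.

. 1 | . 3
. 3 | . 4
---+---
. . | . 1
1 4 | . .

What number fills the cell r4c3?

r1c3 = 2: row 1 has {1,3}; col 3 has {}; box has {3,4} → only 2 remains.
r2c1 = 2: row 2 has {3,4}; col 1 has {1}; box has {1,3} → only 2 remains.
r2c3 = 1: row 2 has {2,3,4}; col 3 has {2}; box has {2,3,4} → only 1 remains.
r3c1 = 3: row 3 has {1}; col 1 has {1,2}; box has {1,4} → only 3 remains.
r3c2 = 2: row 3 has {1,3}; col 2 has {1,3,4}; box has {1,3,4} → only 2 remains.
r3c3 = 4: row 3 has {1,2,3}; col 3 has {1,2}; box has {1} → only 4 remains.
r4c3 = 3: row 4 has {1,4}; col 3 has {1,2,4}; box has {1,4} → only 3 remains.

3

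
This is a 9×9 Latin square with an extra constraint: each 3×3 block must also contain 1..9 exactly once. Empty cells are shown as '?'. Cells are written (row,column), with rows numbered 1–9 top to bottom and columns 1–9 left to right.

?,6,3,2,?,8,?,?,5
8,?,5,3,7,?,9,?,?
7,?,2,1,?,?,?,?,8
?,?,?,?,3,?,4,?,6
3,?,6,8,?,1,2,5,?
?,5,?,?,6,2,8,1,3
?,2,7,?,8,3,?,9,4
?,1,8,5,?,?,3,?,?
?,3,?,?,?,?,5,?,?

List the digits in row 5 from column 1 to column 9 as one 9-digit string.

(2,2) = 4: row 2 has {3,5,7,8,9}; col 2 has {1,2,3,5,6}; box has {2,3,5,6,7,8} → only 4 remains.
(2,6) = 6: row 2 has {3,4,5,7,8,9}; col 6 has {1,2,3,8}; box has {1,2,3,7,8} → only 6 remains.
(2,8) = 2: row 2 has {3,4,5,6,7,8,9}; col 8 has {1,5,9}; box has {5,8,9} → only 2 remains.
(2,9) = 1: row 2 has {2,3,4,5,6,7,8,9}; col 9 has {3,4,5,6,8}; box has {2,5,8,9} → only 1 remains.
(3,2) = 9: row 3 has {1,2,7,8}; col 2 has {1,2,3,4,5,6}; box has {2,3,4,5,6,7,8} → only 9 remains.
(3,7) = 6: row 3 has {1,2,7,8,9}; col 7 has {2,3,4,5,8,9}; box has {1,2,5,8,9} → only 6 remains.
(4,8) = 7: row 4 has {3,4,6}; col 8 has {1,2,5,9}; box has {1,2,3,4,5,6,8} → only 7 remains.
(5,2) = 7: row 5 has {1,2,3,5,6,8}; col 2 has {1,2,3,4,5,6,9}; box has {3,5,6} → only 7 remains.
(5,9) = 9: row 5 has {1,2,3,5,6,7,8}; col 9 has {1,3,4,5,6,8}; box has {1,2,3,4,5,6,7,8} → only 9 remains.
(7,4) = 6: row 7 has {2,3,4,7,8,9}; col 4 has {1,2,3,5,8}; box has {3,5,8} → only 6 remains.
(7,7) = 1: row 7 has {2,3,4,6,7,8,9}; col 7 has {2,3,4,5,6,8,9}; box has {3,4,5,9} → only 1 remains.
(8,8) = 6: row 8 has {1,3,5,8}; col 8 has {1,2,5,7,9}; box has {1,3,4,5,9} → only 6 remains.
(9,8) = 8: row 9 has {3,5}; col 8 has {1,2,5,6,7,9}; box has {1,3,4,5,6,9} → only 8 remains.
(1,1) = 1: row 1 has {2,3,5,6,8}; col 1 has {3,7,8}; box has {2,3,4,5,6,7,8,9} → only 1 remains.
(1,7) = 7: row 1 has {1,2,3,5,6,8}; col 7 has {1,2,3,4,5,6,8,9}; box has {1,2,5,6,8,9} → only 7 remains.
(1,8) = 4: row 1 has {1,2,3,5,6,7,8}; col 8 has {1,2,5,6,7,8,9}; box has {1,2,5,6,7,8,9} → only 4 remains.
(3,8) = 3: row 3 has {1,2,6,7,8,9}; col 8 has {1,2,4,5,6,7,8,9}; box has {1,2,4,5,6,7,8,9} → only 3 remains.
(4,2) = 8: row 4 has {3,4,6,7}; col 2 has {1,2,3,4,5,6,7,9}; box has {3,5,6,7} → only 8 remains.
(4,4) = 9: row 4 has {3,4,6,7,8}; col 4 has {1,2,3,5,6,8}; box has {1,2,3,6,8} → only 9 remains.
(4,6) = 5: row 4 has {3,4,6,7,8,9}; col 6 has {1,2,3,6,8}; box has {1,2,3,6,8,9} → only 5 remains.
(5,5) = 4: row 5 has {1,2,3,5,6,7,8,9}; col 5 has {3,6,7,8}; box has {1,2,3,5,6,8,9} → only 4 remains.

376841259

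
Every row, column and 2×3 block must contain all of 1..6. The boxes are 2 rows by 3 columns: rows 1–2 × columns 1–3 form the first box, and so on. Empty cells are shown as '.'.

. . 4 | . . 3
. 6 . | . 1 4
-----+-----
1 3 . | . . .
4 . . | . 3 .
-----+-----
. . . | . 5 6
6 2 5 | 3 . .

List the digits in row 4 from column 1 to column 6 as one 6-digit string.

row 4, column 2 = 5: row 4 has {3,4}; col 2 has {2,3,6}; box has {1,3,4} → only 5 remains.
row 5, column 1 = 3: row 5 has {5,6}; col 1 has {1,4,6}; box has {2,5,6} → only 3 remains.
row 5, column 3 = 1: row 5 has {3,5,6}; col 3 has {4,5}; box has {2,3,5,6} → only 1 remains.
row 6, column 5 = 4: row 6 has {2,3,5,6}; col 5 has {1,3,5}; box has {3,5,6} → only 4 remains.
row 6, column 6 = 1: row 6 has {2,3,4,5,6}; col 6 has {3,4,6}; box has {3,4,5,6} → only 1 remains.
row 1, column 2 = 1: row 1 has {3,4}; col 2 has {2,3,5,6}; box has {4,6} → only 1 remains.
row 4, column 6 = 2: row 4 has {3,4,5}; col 6 has {1,3,4,6}; box has {3} → only 2 remains.
row 5, column 2 = 4: row 5 has {1,3,5,6}; col 2 has {1,2,3,5,6}; box has {1,2,3,5,6} → only 4 remains.
row 5, column 4 = 2: row 5 has {1,3,4,5,6}; col 4 has {3}; box has {1,3,4,5,6} → only 2 remains.
row 2, column 4 = 5: row 2 has {1,4,6}; col 4 has {2,3}; box has {1,3,4} → only 5 remains.
row 3, column 5 = 6: row 3 has {1,3}; col 5 has {1,3,4,5}; box has {2,3} → only 6 remains.
row 3, column 6 = 5: row 3 has {1,3,6}; col 6 has {1,2,3,4,6}; box has {2,3,6} → only 5 remains.
row 4, column 3 = 6: row 4 has {2,3,4,5}; col 3 has {1,4,5}; box has {1,3,4,5} → only 6 remains.
row 4, column 4 = 1: row 4 has {2,3,4,5,6}; col 4 has {2,3,5}; box has {2,3,5,6} → only 1 remains.

456132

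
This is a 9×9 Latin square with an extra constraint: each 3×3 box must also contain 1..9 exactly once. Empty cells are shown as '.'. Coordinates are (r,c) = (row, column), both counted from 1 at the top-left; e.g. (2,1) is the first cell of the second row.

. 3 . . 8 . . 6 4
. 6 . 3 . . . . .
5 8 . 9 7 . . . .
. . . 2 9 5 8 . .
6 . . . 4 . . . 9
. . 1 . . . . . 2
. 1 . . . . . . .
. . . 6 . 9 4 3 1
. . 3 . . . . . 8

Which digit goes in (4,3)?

(3,9) = 3: row 3 has {5,7,8,9}; col 9 has {1,2,4,8,9}; box has {4,6} → only 3 remains.
(2,8) = 8: in row 2, 8 can only go here (every other open cell in that row sees an 8).
(3,6) = 6: in row 3, 6 can only go here (every other open cell in that row sees a 6).
(3,3) = 4: in row 3, 4 can only go here (every other open cell in that row sees a 4).
(4,3) = 7: row 4 has {2,5,8,9}; col 3 has {1,3,4}; box has {1,6} → only 7 remains.

7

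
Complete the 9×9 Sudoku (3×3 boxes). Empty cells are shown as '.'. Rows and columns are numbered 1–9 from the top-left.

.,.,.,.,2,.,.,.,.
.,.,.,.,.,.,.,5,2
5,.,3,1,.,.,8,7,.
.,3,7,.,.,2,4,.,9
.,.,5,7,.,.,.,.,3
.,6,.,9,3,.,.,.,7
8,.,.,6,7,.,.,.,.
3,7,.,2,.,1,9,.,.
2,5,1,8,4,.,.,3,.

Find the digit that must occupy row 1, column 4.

3

row 4, column 1 = 1: row 4 has {2,3,4,7,9}; col 1 has {2,3,5,8}; box has {3,5,6,7} → only 1 remains.
row 4, column 4 = 5: row 4 has {1,2,3,4,7,9}; col 4 has {1,2,6,7,8,9}; box has {2,3,7,9} → only 5 remains.
row 6, column 1 = 4: row 6 has {3,6,7,9}; col 1 has {1,2,3,5,8}; box has {1,3,5,6,7} → only 4 remains.
row 6, column 6 = 8: row 6 has {3,4,6,7,9}; col 6 has {1,2}; box has {2,3,5,7,9} → only 8 remains.
row 8, column 5 = 5: row 8 has {1,2,3,7,9}; col 5 has {2,3,4,7}; box has {1,2,4,6,7,8} → only 5 remains.
row 9, column 6 = 9: row 9 has {1,2,3,4,5,8}; col 6 has {1,2,8}; box has {1,2,4,5,6,7,8} → only 9 remains.
row 9, column 9 = 6: row 9 has {1,2,3,4,5,8,9}; col 9 has {2,3,7,9}; box has {3,9} → only 6 remains.
row 3, column 9 = 4: row 3 has {1,3,5,7,8}; col 9 has {2,3,6,7,9}; box has {2,5,7,8} → only 4 remains.
row 4, column 5 = 6: row 4 has {1,2,3,4,5,7,9}; col 5 has {2,3,4,5,7}; box has {2,3,5,7,8,9} → only 6 remains.
row 4, column 8 = 8: row 4 has {1,2,3,4,5,6,7,9}; col 8 has {3,5,7}; box has {3,4,7,9} → only 8 remains.
row 5, column 1 = 9: row 5 has {3,5,7}; col 1 has {1,2,3,4,5,8}; box has {1,3,4,5,6,7} → only 9 remains.
row 5, column 5 = 1: row 5 has {3,5,7,9}; col 5 has {2,3,4,5,6,7}; box has {2,3,5,6,7,8,9} → only 1 remains.
row 5, column 6 = 4: row 5 has {1,3,5,7,9}; col 6 has {1,2,8,9}; box has {1,2,3,5,6,7,8,9} → only 4 remains.
row 6, column 3 = 2: row 6 has {3,4,6,7,8,9}; col 3 has {1,3,5,7}; box has {1,3,4,5,6,7,9} → only 2 remains.
row 6, column 8 = 1: row 6 has {2,3,4,6,7,8,9}; col 8 has {3,5,7,8}; box has {3,4,7,8,9} → only 1 remains.
row 7, column 6 = 3: row 7 has {6,7,8}; col 6 has {1,2,4,8,9}; box has {1,2,4,5,6,7,8,9} → only 3 remains.
row 8, column 8 = 4: row 8 has {1,2,3,5,7,9}; col 8 has {1,3,5,7,8}; box has {3,6,9} → only 4 remains.
row 8, column 9 = 8: row 8 has {1,2,3,4,5,7,9}; col 9 has {2,3,4,6,7,9}; box has {3,4,6,9} → only 8 remains.
row 9, column 7 = 7: row 9 has {1,2,3,4,5,6,8,9}; col 7 has {4,8,9}; box has {3,4,6,8,9} → only 7 remains.
row 1, column 9 = 1: row 1 has {2}; col 9 has {2,3,4,6,7,8,9}; box has {2,4,5,7,8} → only 1 remains.
row 3, column 5 = 9: row 3 has {1,3,4,5,7,8}; col 5 has {1,2,3,4,5,6,7}; box has {1,2} → only 9 remains.
row 3, column 6 = 6: row 3 has {1,3,4,5,7,8,9}; col 6 has {1,2,3,4,8,9}; box has {1,2,9} → only 6 remains.
row 5, column 2 = 8: row 5 has {1,3,4,5,7,9}; col 2 has {3,5,6,7}; box has {1,2,3,4,5,6,7,9} → only 8 remains.
row 6, column 7 = 5: row 6 has {1,2,3,4,6,7,8,9}; col 7 has {4,7,8,9}; box has {1,3,4,7,8,9} → only 5 remains.
row 7, column 8 = 2: row 7 has {3,6,7,8}; col 8 has {1,3,4,5,7,8}; box has {3,4,6,7,8,9} → only 2 remains.
row 7, column 9 = 5: row 7 has {2,3,6,7,8}; col 9 has {1,2,3,4,6,7,8,9}; box has {2,3,4,6,7,8,9} → only 5 remains.
row 8, column 3 = 6: row 8 has {1,2,3,4,5,7,8,9}; col 3 has {1,2,3,5,7}; box has {1,2,3,5,7,8} → only 6 remains.
row 2, column 5 = 8: row 2 has {2,5}; col 5 has {1,2,3,4,5,6,7,9}; box has {1,2,6,9} → only 8 remains.
row 2, column 6 = 7: row 2 has {2,5,8}; col 6 has {1,2,3,4,6,8,9}; box has {1,2,6,8,9} → only 7 remains.
row 3, column 2 = 2: row 3 has {1,3,4,5,6,7,8,9}; col 2 has {3,5,6,7,8}; box has {3,5} → only 2 remains.
row 5, column 8 = 6: row 5 has {1,3,4,5,7,8,9}; col 8 has {1,2,3,4,5,7,8}; box has {1,3,4,5,7,8,9} → only 6 remains.
row 7, column 7 = 1: row 7 has {2,3,5,6,7,8}; col 7 has {4,5,7,8,9}; box has {2,3,4,5,6,7,8,9} → only 1 remains.
row 1, column 6 = 5: row 1 has {1,2}; col 6 has {1,2,3,4,6,7,8,9}; box has {1,2,6,7,8,9} → only 5 remains.
row 1, column 8 = 9: row 1 has {1,2,5}; col 8 has {1,2,3,4,5,6,7,8}; box has {1,2,4,5,7,8} → only 9 remains.
row 2, column 1 = 6: row 2 has {2,5,7,8}; col 1 has {1,2,3,4,5,8,9}; box has {2,3,5} → only 6 remains.
row 2, column 7 = 3: row 2 has {2,5,6,7,8}; col 7 has {1,4,5,7,8,9}; box has {1,2,4,5,7,8,9} → only 3 remains.
row 5, column 7 = 2: row 5 has {1,3,4,5,6,7,8,9}; col 7 has {1,3,4,5,7,8,9}; box has {1,3,4,5,6,7,8,9} → only 2 remains.
row 1, column 1 = 7: row 1 has {1,2,5,9}; col 1 has {1,2,3,4,5,6,8,9}; box has {2,3,5,6} → only 7 remains.
row 1, column 2 = 4: row 1 has {1,2,5,7,9}; col 2 has {2,3,5,6,7,8}; box has {2,3,5,6,7} → only 4 remains.
row 1, column 3 = 8: row 1 has {1,2,4,5,7,9}; col 3 has {1,2,3,5,6,7}; box has {2,3,4,5,6,7} → only 8 remains.
row 1, column 4 = 3: row 1 has {1,2,4,5,7,8,9}; col 4 has {1,2,5,6,7,8,9}; box has {1,2,5,6,7,8,9} → only 3 remains.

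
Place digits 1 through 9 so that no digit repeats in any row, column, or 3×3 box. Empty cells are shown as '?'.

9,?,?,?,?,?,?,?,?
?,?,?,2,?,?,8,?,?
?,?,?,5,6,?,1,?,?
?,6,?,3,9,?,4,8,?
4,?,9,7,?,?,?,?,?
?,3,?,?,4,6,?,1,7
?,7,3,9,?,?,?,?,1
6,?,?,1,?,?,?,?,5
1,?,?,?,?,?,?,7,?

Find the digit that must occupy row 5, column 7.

row 4, column 9 = 2: row 4 has {3,4,6,8,9}; col 9 has {1,5,7}; box has {1,4,7,8} → only 2 remains.
row 6, column 4 = 8: row 6 has {1,3,4,6,7}; col 4 has {1,2,3,5,7,9}; box has {3,4,6,7,9} → only 8 remains.
row 1, column 4 = 4: row 1 has {9}; col 4 has {1,2,3,5,7,8,9}; box has {2,5,6} → only 4 remains.
row 9, column 4 = 6: row 9 has {1,7}; col 4 has {1,2,3,4,5,7,8,9}; box has {1,9} → only 6 remains.
row 5, column 2 = 8: in row 5, 8 can only go here (every other open cell in that row sees an 8).
row 6, column 7 = 9: in row 6, 9 can only go here (every other open cell in that row sees a 9).
row 1, column 7 = 7: in column 7, 7 can only go here (every other open cell in that column sees a 7).
row 5, column 7 = 5: in column 7, 5 can only go here (every other open cell in that column sees a 5).

5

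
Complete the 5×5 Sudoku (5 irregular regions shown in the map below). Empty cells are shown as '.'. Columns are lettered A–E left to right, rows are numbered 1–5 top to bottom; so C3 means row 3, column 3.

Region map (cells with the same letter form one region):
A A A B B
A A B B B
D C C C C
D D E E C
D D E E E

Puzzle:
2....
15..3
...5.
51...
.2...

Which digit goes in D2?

2

E1 = 5: in row 1, 5 can only go here (every other open cell in that row sees a 5).
D1 = 1: in row 1, 1 can only go here (every other open cell in that row sees a 1).
C5 = 5: in row 5, 5 can only go here (every other open cell in that row sees a 5).
E5 = 1: in row 5, 1 can only go here (every other open cell in that row sees a 1).
C3 = 1: in row 3, 1 can only go here (every other open cell in that row sees a 1).
E3 = 2: in row 3, 2 can only go here (every other open cell in that row sees a 2).
E4 = 4: row 4 has {1,5}; col 5 has {1,2,3,5}; region has {1,2,5} → only 4 remains.
B3 = 3: row 3 has {1,2,5}; col 2 has {1,2,5}; region has {1,2,4,5} → only 3 remains.
B1 = 4: row 1 has {1,2,5}; col 2 has {1,2,3,5}; region has {1,2,5} → only 4 remains.
C1 = 3: row 1 has {1,2,4,5}; col 3 has {1,5}; region has {1,2,4,5} → only 3 remains.
A3 = 4: row 3 has {1,2,3,5}; col 1 has {1,2,5}; region has {1,2,5} → only 4 remains.
C4 = 2: row 4 has {1,4,5}; col 3 has {1,3,5}; region has {1,5} → only 2 remains.
D4 = 3: row 4 has {1,2,4,5}; col 4 has {1,5}; region has {1,2,5} → only 3 remains.
A5 = 3: row 5 has {1,2,5}; col 1 has {1,2,4,5}; region has {1,2,4,5} → only 3 remains.
D5 = 4: row 5 has {1,2,3,5}; col 4 has {1,3,5}; region has {1,2,3,5} → only 4 remains.
C2 = 4: row 2 has {1,3,5}; col 3 has {1,2,3,5}; region has {1,3,5} → only 4 remains.
D2 = 2: row 2 has {1,3,4,5}; col 4 has {1,3,4,5}; region has {1,3,4,5} → only 2 remains.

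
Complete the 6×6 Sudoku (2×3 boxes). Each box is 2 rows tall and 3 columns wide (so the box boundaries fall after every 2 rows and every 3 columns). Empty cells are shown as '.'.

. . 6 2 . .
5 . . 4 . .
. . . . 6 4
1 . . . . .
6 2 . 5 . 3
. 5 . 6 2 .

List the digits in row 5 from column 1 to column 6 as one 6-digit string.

R3C2 = 3: row 3 has {4,6}; col 2 has {2,5}; box has {1} → only 3 remains.
R3C4 = 1: row 3 has {3,4,6}; col 4 has {2,4,5,6}; box has {4,6} → only 1 remains.
R4C4 = 3: row 4 has {1}; col 4 has {1,2,4,5,6}; box has {1,4,6} → only 3 remains.
R4C5 = 5: row 4 has {1,3}; col 5 has {2,6}; box has {1,3,4,6} → only 5 remains.
R4C6 = 2: row 4 has {1,3,5}; col 6 has {3,4}; box has {1,3,4,5,6} → only 2 remains.
R6C6 = 1: row 6 has {2,5,6}; col 6 has {2,3,4}; box has {2,3,5,6} → only 1 remains.
R1C6 = 5: row 1 has {2,6}; col 6 has {1,2,3,4}; box has {2,4} → only 5 remains.
R2C2 = 1: row 2 has {4,5}; col 2 has {2,3,5}; box has {5,6} → only 1 remains.
R2C5 = 3: row 2 has {1,4,5}; col 5 has {2,5,6}; box has {2,4,5} → only 3 remains.
R2C6 = 6: row 2 has {1,3,4,5}; col 6 has {1,2,3,4,5}; box has {2,3,4,5} → only 6 remains.
R3C1 = 2: row 3 has {1,3,4,6}; col 1 has {1,5,6}; box has {1,3} → only 2 remains.
R3C3 = 5: row 3 has {1,2,3,4,6}; col 3 has {6}; box has {1,2,3} → only 5 remains.
R4C3 = 4: row 4 has {1,2,3,5}; col 3 has {5,6}; box has {1,2,3,5} → only 4 remains.
R5C3 = 1: row 5 has {2,3,5,6}; col 3 has {4,5,6}; box has {2,5,6} → only 1 remains.
R5C5 = 4: row 5 has {1,2,3,5,6}; col 5 has {2,3,5,6}; box has {1,2,3,5,6} → only 4 remains.

621543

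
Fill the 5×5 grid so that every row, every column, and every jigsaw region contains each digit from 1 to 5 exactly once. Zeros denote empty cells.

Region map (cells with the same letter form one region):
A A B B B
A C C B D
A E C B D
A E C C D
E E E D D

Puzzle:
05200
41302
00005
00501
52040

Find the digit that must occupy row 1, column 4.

3

row 2, column 4 = 5: row 2 has {1,2,3,4}; col 4 has {4}; region has {2} → only 5 remains.
row 3, column 3 = 4: row 3 has {5}; col 3 has {2,3,5}; region has {1,3,5} → only 4 remains.
row 4, column 4 = 2: row 4 has {1,5}; col 4 has {4,5}; region has {1,3,4,5} → only 2 remains.
row 5, column 3 = 1: row 5 has {2,4,5}; col 3 has {2,3,4,5}; region has {2,5} → only 1 remains.
row 5, column 5 = 3: row 5 has {1,2,4,5}; col 5 has {1,2,5}; region has {1,2,4,5} → only 3 remains.
row 1, column 5 = 4: row 1 has {2,5}; col 5 has {1,2,3,5}; region has {2,5} → only 4 remains.
row 3, column 2 = 3: row 3 has {4,5}; col 2 has {1,2,5}; region has {1,2,5} → only 3 remains.
row 3, column 4 = 1: row 3 has {3,4,5}; col 4 has {2,4,5}; region has {2,4,5} → only 1 remains.
row 4, column 1 = 3: row 4 has {1,2,5}; col 1 has {4,5}; region has {4,5} → only 3 remains.
row 4, column 2 = 4: row 4 has {1,2,3,5}; col 2 has {1,2,3,5}; region has {1,2,3,5} → only 4 remains.
row 1, column 1 = 1: row 1 has {2,4,5}; col 1 has {3,4,5}; region has {3,4,5} → only 1 remains.
row 1, column 4 = 3: row 1 has {1,2,4,5}; col 4 has {1,2,4,5}; region has {1,2,4,5} → only 3 remains.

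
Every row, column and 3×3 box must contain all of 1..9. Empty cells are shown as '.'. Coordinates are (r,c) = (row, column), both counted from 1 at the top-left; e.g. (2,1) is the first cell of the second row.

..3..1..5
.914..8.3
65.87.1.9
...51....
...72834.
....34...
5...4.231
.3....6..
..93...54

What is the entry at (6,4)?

9

(3,8) = 2 (sole candidate).
(5,9) = 6 (sole candidate).
(9,7) = 7 (sole candidate).
(1,7) = 4 (sole candidate).
(3,3) = 4 (sole candidate).
(3,6) = 3 (sole candidate).
(4,7) = 9 (sole candidate).
(5,2) = 1 (sole candidate).
(5,3) = 5 (sole candidate).
(6,7) = 5 (sole candidate).
(8,9) = 8 (sole candidate).
(4,6) = 6 (sole candidate).
(5,1) = 9 (sole candidate).
(6,4) = 9: row 6 has {3,4,5}; col 4 has {3,4,5,7,8}; box has {1,2,3,4,5,6,7,8} → only 9 remains.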